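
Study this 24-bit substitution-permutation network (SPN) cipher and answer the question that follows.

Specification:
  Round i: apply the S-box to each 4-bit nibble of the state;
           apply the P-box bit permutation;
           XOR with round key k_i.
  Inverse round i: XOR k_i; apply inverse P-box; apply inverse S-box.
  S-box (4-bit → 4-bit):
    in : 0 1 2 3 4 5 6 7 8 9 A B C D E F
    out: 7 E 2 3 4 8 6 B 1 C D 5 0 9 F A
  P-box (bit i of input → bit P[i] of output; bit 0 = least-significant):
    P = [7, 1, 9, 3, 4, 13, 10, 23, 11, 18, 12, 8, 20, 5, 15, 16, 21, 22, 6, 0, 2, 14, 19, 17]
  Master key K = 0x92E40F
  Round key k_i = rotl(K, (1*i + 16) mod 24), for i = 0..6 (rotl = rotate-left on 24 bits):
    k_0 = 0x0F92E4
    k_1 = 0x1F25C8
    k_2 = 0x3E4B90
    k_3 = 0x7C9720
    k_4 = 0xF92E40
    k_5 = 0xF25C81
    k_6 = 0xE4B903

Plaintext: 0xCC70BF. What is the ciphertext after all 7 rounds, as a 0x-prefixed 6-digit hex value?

s_0 = plaintext = 0xCC70BF
s_1 = Round(s_0, k_0) = 0x1A8EDE
s_2 = Round(s_1, k_1) = 0xA17E13
s_3 = Round(s_2, k_2) = 0xE17677
s_4 = Round(s_3, k_3) = 0xA3E7DF
s_5 = Round(s_4, k_4) = 0x06A77E
s_6 = Round(s_5, k_5) = 0x2FB75F
s_7 = Round(s_6, k_6) = 0x307008

0x307008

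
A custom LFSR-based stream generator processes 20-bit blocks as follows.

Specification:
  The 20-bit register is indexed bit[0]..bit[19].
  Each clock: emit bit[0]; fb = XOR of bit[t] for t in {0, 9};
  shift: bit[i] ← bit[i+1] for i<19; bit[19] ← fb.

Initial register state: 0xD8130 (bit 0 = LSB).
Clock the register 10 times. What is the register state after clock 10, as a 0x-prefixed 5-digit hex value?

reg_0 = 0xD8130
clock 1: out=0, reg = 0x6C098
clock 2: out=0, reg = 0x3604C
clock 3: out=0, reg = 0x1B026
clock 4: out=0, reg = 0x0D813
clock 5: out=1, reg = 0x86C09
clock 6: out=1, reg = 0xC3604
clock 7: out=0, reg = 0xE1B02
clock 8: out=0, reg = 0xF0D81
clock 9: out=1, reg = 0xF86C0
clock 10: out=0, reg = 0xFC360

0xFC360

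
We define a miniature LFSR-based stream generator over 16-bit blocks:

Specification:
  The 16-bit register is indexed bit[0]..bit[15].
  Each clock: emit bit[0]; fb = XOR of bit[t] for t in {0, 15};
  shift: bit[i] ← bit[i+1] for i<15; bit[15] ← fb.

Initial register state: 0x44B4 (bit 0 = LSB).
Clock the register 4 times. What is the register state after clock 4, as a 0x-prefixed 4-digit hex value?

reg_0 = 0x44B4
clock 1: out=0, reg = 0x225A
clock 2: out=0, reg = 0x112D
clock 3: out=1, reg = 0x8896
clock 4: out=0, reg = 0xC44B

0xC44B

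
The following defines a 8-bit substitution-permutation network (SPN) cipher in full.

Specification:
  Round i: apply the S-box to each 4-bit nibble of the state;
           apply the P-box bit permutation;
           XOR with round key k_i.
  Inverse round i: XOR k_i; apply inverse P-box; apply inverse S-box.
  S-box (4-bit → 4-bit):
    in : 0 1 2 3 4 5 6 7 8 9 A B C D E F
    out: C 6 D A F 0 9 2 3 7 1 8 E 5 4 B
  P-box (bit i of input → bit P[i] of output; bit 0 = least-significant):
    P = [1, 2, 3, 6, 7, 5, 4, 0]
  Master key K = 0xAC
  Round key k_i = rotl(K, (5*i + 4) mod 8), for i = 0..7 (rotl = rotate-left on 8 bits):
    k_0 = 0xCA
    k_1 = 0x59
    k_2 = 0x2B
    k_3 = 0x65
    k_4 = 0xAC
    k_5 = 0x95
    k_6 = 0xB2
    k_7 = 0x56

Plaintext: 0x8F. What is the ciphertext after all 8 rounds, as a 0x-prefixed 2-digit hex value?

s_0 = plaintext = 0x8F
s_1 = Round(s_0, k_0) = 0x2C
s_2 = Round(s_1, k_1) = 0x84
s_3 = Round(s_2, k_2) = 0xC5
s_4 = Round(s_3, k_3) = 0x54
s_5 = Round(s_4, k_4) = 0xE2
s_6 = Round(s_5, k_5) = 0xCF
s_7 = Round(s_6, k_6) = 0xC5
s_8 = Round(s_7, k_7) = 0x67

0x67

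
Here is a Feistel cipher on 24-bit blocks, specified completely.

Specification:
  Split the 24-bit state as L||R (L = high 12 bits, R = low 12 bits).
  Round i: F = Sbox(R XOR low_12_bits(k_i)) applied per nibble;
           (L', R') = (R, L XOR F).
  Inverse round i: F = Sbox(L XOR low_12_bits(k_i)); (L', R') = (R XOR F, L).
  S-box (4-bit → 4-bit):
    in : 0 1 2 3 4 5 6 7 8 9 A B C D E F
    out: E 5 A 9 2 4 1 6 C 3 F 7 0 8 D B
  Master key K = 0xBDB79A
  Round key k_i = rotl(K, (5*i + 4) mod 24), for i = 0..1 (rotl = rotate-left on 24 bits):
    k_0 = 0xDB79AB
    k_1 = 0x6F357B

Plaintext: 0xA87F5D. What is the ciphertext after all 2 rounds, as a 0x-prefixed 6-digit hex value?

s_0 = plaintext = 0xA87F5D
s_1 = Round(s_0, k_0) = 0xF5DB36
s_2 = Round(s_1, k_1) = 0xB36275

0xB36275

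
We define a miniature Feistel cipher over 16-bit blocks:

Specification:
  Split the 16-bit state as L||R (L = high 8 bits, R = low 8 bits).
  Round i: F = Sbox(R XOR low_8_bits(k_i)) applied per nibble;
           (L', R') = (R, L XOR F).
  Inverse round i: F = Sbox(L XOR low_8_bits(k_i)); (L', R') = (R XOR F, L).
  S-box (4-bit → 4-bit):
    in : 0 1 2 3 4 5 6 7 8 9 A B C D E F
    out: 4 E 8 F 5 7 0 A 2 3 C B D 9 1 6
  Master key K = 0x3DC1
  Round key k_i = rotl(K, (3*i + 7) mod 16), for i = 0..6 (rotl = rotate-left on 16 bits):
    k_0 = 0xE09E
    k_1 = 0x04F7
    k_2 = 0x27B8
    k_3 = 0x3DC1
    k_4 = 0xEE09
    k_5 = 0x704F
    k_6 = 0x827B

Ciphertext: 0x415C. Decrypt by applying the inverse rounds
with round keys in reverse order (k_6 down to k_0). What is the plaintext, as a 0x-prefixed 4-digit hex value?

s_0 = ciphertext = 0x415C
s_1 = InvRound(s_0, k_6) = 0xA041
s_2 = InvRound(s_1, k_5) = 0x57A0
s_3 = InvRound(s_2, k_4) = 0xD157
s_4 = InvRound(s_3, k_3) = 0xB3D1
s_5 = InvRound(s_4, k_2) = 0x9AB3
s_6 = InvRound(s_5, k_1) = 0xBA9A
s_7 = InvRound(s_6, k_0) = 0x1FBA

0x1FBA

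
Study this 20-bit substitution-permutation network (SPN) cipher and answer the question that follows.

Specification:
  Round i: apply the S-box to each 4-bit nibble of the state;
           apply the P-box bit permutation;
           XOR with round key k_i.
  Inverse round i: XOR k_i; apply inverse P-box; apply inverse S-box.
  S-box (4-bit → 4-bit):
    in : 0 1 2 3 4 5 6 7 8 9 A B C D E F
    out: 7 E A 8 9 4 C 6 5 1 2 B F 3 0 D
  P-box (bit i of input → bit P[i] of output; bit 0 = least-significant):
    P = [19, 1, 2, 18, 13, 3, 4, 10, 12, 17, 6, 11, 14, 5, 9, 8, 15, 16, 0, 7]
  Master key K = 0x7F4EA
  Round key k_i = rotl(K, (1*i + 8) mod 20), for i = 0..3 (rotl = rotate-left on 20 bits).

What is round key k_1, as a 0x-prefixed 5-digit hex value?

0x9D4FE

K = 0x7F4EA
k_0 = rotl(K, (1*0+8) mod 20) = rotl(K, 8) = 0x4EA7F
k_1 = rotl(K, (1*1+8) mod 20) = rotl(K, 9) = 0x9D4FE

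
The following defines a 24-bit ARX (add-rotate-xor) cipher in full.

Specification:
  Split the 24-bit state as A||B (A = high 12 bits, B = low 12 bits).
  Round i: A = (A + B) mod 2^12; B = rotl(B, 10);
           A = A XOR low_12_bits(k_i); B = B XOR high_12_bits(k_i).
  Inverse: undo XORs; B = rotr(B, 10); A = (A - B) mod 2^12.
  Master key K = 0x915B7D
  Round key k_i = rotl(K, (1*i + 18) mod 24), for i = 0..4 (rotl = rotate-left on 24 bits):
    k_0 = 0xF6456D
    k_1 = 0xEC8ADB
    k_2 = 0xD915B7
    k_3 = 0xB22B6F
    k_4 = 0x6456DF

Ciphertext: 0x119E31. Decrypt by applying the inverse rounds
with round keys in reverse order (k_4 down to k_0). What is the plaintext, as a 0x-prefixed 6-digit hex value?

0xDC45C4

s_0 = ciphertext = 0x119E31
s_1 = InvRound(s_0, k_4) = 0x5F41D2
s_2 = InvRound(s_1, k_3) = 0x2D9BC2
s_3 = InvRound(s_2, k_2) = 0xE2194D
s_4 = InvRound(s_3, k_1) = 0x6E5E15
s_5 = InvRound(s_4, k_0) = 0xDC45C4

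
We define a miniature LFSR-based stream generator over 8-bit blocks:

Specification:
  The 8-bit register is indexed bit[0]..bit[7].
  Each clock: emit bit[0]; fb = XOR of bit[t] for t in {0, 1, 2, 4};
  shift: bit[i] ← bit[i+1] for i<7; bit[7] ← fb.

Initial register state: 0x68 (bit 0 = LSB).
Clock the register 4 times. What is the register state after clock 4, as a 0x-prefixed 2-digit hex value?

reg_0 = 0x68
clock 1: out=0, reg = 0x34
clock 2: out=0, reg = 0x1A
clock 3: out=0, reg = 0x0D
clock 4: out=1, reg = 0x06

0x06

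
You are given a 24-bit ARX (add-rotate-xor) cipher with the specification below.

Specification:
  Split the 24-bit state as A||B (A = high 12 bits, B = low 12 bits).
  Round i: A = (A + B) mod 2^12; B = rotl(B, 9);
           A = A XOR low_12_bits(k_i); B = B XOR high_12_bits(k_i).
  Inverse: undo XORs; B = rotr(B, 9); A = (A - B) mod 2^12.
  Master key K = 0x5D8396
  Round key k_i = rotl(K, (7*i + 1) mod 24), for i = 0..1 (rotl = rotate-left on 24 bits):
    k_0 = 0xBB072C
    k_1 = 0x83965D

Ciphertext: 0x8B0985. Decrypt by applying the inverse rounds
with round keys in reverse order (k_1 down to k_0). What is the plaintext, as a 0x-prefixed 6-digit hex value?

s_0 = ciphertext = 0x8B0985
s_1 = InvRound(s_0, k_1) = 0x10DDE0
s_2 = InvRound(s_1, k_0) = 0x39E283

0x39E283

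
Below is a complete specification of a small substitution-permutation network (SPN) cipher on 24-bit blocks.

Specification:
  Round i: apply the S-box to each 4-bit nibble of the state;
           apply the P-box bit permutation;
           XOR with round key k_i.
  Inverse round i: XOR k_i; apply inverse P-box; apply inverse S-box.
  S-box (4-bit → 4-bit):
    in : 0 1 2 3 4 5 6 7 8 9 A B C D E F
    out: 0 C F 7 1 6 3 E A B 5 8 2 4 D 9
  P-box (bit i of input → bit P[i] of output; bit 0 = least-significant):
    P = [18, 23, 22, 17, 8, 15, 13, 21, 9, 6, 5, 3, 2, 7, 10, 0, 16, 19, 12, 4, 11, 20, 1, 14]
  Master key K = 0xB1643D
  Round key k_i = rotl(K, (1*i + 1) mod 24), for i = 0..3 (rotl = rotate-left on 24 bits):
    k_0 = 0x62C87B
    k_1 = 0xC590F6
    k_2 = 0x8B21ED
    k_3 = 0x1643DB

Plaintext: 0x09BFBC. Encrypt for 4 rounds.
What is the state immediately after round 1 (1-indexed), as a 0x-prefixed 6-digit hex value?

0xCBCA62

s_0 = plaintext = 0x09BFBC
s_1 = Round(s_0, k_0) = 0xCBCA62
s_2 = Round(s_1, k_1) = 0x131346
s_3 = Round(s_2, k_2) = 0x06768E
s_4 = Round(s_3, k_3) = 0x79C51A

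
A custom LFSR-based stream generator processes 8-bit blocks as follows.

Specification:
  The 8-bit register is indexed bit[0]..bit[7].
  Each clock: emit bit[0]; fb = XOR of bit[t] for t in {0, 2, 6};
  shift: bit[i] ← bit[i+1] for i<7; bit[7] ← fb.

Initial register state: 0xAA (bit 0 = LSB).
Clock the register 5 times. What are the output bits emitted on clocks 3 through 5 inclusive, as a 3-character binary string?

010

reg_0 = 0xAA
clock 1: out=0, reg = 0x55
clock 2: out=1, reg = 0xAA
clock 3: out=0, reg = 0x55
clock 4: out=1, reg = 0xAA
clock 5: out=0, reg = 0x55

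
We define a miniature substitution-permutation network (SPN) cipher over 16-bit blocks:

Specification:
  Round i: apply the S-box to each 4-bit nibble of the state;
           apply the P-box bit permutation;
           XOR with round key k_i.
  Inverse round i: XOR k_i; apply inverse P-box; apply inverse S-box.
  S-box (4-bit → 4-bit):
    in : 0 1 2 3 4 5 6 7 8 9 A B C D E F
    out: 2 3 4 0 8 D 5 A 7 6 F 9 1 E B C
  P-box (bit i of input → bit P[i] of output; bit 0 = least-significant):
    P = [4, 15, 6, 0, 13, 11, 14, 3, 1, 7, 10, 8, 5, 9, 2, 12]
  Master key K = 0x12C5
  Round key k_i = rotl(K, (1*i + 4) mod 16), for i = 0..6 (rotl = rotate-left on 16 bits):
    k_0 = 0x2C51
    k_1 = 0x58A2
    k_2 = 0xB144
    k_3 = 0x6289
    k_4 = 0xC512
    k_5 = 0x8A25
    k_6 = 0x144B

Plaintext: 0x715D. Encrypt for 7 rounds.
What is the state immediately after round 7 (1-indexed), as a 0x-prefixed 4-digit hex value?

s_0 = plaintext = 0x715D
s_1 = Round(s_0, k_0) = 0xDE9A
s_2 = Round(s_1, k_1) = 0x8375
s_3 = Round(s_2, k_2) = 0xBB39
s_4 = Round(s_3, k_3) = 0xF3EB
s_5 = Round(s_4, k_4) = 0xFD0F
s_6 = Round(s_5, k_5) = 0x97E0
s_7 = Round(s_6, k_6) = 0xBFC7

0xBFC7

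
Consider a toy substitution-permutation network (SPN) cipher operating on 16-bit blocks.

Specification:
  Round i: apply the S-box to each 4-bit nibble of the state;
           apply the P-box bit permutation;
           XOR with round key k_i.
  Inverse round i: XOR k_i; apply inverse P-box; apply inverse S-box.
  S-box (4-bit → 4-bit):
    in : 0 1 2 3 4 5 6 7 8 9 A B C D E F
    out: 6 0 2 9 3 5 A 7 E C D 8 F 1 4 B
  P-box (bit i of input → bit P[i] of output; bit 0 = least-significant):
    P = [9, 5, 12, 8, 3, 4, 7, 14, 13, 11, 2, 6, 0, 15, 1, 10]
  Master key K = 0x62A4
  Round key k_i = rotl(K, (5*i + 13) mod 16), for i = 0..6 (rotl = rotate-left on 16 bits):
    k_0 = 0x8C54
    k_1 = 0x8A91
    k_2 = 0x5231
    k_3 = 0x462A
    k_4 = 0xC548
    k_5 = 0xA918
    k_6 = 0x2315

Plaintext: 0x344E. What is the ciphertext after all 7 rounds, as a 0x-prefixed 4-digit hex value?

s_0 = plaintext = 0x344E
s_1 = Round(s_0, k_0) = 0xB04D
s_2 = Round(s_1, k_1) = 0x848D
s_3 = Round(s_2, k_2) = 0xBCA3
s_4 = Round(s_3, k_3) = 0x29E6
s_5 = Round(s_4, k_4) = 0x44AC
s_6 = Round(s_5, k_5) = 0x52B1
s_7 = Round(s_6, k_6) = 0x6B16

0x6B16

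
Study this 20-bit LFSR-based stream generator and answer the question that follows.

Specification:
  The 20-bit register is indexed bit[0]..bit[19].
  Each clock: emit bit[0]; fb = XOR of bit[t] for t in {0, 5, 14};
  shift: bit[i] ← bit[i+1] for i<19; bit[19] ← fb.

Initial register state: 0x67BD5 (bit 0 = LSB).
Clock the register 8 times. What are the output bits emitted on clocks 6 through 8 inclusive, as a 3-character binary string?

011

reg_0 = 0x67BD5
clock 1: out=1, reg = 0x33DEA
clock 2: out=0, reg = 0x99EF5
clock 3: out=1, reg = 0x4CF7A
clock 4: out=0, reg = 0x267BD
clock 5: out=1, reg = 0x933DE
clock 6: out=0, reg = 0x499EF
clock 7: out=1, reg = 0x24CF7
clock 8: out=1, reg = 0x9267B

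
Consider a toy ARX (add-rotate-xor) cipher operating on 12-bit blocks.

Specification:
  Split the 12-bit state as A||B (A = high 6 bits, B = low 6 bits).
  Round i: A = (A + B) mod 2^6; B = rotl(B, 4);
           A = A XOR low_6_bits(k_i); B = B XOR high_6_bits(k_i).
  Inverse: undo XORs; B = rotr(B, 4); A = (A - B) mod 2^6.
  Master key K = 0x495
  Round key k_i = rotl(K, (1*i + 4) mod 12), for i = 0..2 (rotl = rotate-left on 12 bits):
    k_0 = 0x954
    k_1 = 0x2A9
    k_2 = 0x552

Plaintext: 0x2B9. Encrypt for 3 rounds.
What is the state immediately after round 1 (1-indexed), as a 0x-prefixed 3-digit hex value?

s_0 = plaintext = 0x2B9
s_1 = Round(s_0, k_0) = 0x5FB
s_2 = Round(s_1, k_1) = 0xEF4
s_3 = Round(s_2, k_2) = 0xF58

0x5FB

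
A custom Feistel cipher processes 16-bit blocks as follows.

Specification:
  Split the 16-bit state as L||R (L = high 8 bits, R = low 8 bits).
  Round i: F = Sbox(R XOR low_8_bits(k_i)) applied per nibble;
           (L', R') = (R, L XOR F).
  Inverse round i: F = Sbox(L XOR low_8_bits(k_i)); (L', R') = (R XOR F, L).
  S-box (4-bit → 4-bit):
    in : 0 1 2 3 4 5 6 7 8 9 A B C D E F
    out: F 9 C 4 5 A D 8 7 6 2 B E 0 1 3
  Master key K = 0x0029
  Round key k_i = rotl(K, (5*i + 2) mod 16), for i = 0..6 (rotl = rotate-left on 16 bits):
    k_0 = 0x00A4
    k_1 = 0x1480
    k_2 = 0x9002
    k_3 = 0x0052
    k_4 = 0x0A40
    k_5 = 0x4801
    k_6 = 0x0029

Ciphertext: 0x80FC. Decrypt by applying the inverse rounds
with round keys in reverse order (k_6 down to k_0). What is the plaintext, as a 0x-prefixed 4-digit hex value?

0x4DC6

s_0 = ciphertext = 0x80FC
s_1 = InvRound(s_0, k_6) = 0xDA80
s_2 = InvRound(s_1, k_5) = 0x8BDA
s_3 = InvRound(s_2, k_4) = 0x318B
s_4 = InvRound(s_3, k_3) = 0x5F31
s_5 = InvRound(s_4, k_2) = 0x915F
s_6 = InvRound(s_5, k_1) = 0xC691
s_7 = InvRound(s_6, k_0) = 0x4DC6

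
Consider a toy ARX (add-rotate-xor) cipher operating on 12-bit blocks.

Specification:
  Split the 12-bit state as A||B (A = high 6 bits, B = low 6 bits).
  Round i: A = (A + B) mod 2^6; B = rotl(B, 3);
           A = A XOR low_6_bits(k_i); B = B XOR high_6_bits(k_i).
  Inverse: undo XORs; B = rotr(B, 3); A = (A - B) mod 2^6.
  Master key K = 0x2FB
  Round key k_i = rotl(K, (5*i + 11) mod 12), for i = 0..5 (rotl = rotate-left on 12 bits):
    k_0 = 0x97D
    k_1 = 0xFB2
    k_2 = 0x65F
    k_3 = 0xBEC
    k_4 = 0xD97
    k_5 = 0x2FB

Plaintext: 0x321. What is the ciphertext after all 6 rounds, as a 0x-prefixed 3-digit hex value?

0x8EA

s_0 = plaintext = 0x321
s_1 = Round(s_0, k_0) = 0x429
s_2 = Round(s_1, k_1) = 0x2F3
s_3 = Round(s_2, k_2) = 0x847
s_4 = Round(s_3, k_3) = 0x117
s_5 = Round(s_4, k_4) = 0x30C
s_6 = Round(s_5, k_5) = 0x8EA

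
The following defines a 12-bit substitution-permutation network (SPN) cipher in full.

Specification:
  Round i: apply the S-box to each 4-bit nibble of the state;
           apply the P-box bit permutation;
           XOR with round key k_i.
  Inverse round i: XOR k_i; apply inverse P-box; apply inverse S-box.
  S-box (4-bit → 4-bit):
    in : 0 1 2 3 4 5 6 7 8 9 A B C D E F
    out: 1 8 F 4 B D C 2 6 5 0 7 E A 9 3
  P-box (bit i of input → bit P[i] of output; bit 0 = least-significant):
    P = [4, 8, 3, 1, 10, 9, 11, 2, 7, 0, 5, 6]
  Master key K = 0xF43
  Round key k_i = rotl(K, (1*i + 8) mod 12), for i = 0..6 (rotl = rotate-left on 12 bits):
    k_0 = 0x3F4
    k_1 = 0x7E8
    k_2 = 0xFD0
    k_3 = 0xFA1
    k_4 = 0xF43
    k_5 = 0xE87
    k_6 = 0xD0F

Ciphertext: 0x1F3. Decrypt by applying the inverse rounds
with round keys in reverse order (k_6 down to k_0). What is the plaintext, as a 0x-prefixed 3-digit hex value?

s_0 = ciphertext = 0x1F3
s_1 = InvRound(s_0, k_6) = 0x559
s_2 = InvRound(s_1, k_5) = 0xEC2
s_3 = InvRound(s_2, k_4) = 0xFA7
s_4 = InvRound(s_3, k_3) = 0xA11
s_5 = InvRound(s_4, k_2) = 0x407
s_6 = InvRound(s_5, k_1) = 0x2DC
s_7 = InvRound(s_6, k_0) = 0x3A8

0x3A8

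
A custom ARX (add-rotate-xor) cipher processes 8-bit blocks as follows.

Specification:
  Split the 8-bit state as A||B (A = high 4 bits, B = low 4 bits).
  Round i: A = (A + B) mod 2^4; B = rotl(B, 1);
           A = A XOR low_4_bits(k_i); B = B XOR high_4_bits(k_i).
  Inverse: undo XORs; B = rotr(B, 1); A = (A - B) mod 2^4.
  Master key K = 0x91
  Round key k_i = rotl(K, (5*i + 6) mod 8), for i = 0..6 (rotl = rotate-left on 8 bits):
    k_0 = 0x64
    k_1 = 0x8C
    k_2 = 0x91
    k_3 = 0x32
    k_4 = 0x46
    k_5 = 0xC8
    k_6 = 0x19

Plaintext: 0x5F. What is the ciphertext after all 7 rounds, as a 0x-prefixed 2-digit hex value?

0x4E

s_0 = plaintext = 0x5F
s_1 = Round(s_0, k_0) = 0x09
s_2 = Round(s_1, k_1) = 0x5B
s_3 = Round(s_2, k_2) = 0x1E
s_4 = Round(s_3, k_3) = 0xDE
s_5 = Round(s_4, k_4) = 0xD9
s_6 = Round(s_5, k_5) = 0xEF
s_7 = Round(s_6, k_6) = 0x4E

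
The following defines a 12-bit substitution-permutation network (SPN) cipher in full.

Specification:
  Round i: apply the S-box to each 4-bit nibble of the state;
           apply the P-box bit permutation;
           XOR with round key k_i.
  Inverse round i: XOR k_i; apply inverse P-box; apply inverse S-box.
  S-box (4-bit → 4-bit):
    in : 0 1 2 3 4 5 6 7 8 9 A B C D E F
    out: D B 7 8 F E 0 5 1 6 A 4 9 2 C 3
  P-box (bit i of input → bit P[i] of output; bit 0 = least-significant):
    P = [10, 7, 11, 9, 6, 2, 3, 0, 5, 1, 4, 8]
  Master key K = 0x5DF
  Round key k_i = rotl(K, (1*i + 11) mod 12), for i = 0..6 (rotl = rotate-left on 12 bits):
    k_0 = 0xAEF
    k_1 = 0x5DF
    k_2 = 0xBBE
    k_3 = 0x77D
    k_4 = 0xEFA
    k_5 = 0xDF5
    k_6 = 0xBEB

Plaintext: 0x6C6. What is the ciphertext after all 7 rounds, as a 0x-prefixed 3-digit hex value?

0x537

s_0 = plaintext = 0x6C6
s_1 = Round(s_0, k_0) = 0xAAE
s_2 = Round(s_1, k_1) = 0xED8
s_3 = Round(s_2, k_2) = 0xEAA
s_4 = Round(s_3, k_3) = 0x4E8
s_5 = Round(s_4, k_4) = 0xBC1
s_6 = Round(s_5, k_5) = 0xB24
s_7 = Round(s_6, k_6) = 0x537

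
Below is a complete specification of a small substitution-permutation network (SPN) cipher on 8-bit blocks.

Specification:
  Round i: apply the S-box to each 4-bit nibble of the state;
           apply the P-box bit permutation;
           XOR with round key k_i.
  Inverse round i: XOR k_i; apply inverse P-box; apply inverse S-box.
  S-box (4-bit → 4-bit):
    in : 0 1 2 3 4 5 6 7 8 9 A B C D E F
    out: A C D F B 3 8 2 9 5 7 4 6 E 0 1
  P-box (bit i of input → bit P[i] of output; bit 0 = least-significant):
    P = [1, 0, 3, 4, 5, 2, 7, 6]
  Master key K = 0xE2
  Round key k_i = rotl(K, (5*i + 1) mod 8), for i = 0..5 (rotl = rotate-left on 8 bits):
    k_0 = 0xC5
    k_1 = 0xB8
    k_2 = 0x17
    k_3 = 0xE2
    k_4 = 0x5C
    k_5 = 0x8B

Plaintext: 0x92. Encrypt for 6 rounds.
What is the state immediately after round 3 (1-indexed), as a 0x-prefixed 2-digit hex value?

0x97

s_0 = plaintext = 0x92
s_1 = Round(s_0, k_0) = 0x7F
s_2 = Round(s_1, k_1) = 0xBE
s_3 = Round(s_2, k_2) = 0x97
s_4 = Round(s_3, k_3) = 0x43
s_5 = Round(s_4, k_4) = 0x23
s_6 = Round(s_5, k_5) = 0x70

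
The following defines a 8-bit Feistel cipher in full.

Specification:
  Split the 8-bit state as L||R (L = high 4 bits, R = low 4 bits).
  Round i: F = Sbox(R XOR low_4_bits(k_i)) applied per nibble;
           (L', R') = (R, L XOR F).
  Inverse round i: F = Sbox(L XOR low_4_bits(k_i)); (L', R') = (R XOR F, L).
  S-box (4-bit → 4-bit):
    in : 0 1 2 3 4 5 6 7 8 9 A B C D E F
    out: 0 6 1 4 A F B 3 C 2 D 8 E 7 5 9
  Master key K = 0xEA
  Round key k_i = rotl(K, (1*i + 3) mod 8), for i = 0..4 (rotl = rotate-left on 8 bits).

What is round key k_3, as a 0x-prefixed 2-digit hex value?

K = 0xEA
k_0 = rotl(K, (1*0+3) mod 8) = rotl(K, 3) = 0x57
k_1 = rotl(K, (1*1+3) mod 8) = rotl(K, 4) = 0xAE
k_2 = rotl(K, (1*2+3) mod 8) = rotl(K, 5) = 0x5D
k_3 = rotl(K, (1*3+3) mod 8) = rotl(K, 6) = 0xBA

0xBA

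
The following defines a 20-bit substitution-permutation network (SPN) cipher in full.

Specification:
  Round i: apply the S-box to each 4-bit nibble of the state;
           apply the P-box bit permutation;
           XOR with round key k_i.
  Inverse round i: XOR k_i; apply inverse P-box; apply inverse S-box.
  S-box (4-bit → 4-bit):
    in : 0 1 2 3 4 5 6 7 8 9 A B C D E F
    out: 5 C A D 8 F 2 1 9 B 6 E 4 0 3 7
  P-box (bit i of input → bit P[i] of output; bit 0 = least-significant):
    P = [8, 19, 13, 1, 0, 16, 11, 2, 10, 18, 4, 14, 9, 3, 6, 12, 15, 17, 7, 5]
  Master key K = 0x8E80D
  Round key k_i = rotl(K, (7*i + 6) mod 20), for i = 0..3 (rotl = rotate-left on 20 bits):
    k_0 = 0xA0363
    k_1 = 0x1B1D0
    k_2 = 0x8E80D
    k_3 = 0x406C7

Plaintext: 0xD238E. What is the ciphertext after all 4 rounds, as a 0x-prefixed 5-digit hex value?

s_0 = plaintext = 0xD238E
s_1 = Round(s_0, k_0) = 0x2567E
s_2 = Round(s_1, k_1) = 0xFA2B9
s_3 = Round(s_2, k_2) = 0x721C3
s_4 = Round(s_3, k_3) = 0x4FFDD

0x4FFDD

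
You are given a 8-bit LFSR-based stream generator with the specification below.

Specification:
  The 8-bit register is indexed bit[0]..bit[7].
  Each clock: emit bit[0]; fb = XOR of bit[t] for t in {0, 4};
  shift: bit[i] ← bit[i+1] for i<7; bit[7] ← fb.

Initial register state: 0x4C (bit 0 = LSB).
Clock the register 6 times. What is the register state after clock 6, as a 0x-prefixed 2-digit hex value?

reg_0 = 0x4C
clock 1: out=0, reg = 0x26
clock 2: out=0, reg = 0x13
clock 3: out=1, reg = 0x09
clock 4: out=1, reg = 0x84
clock 5: out=0, reg = 0x42
clock 6: out=0, reg = 0x21

0x21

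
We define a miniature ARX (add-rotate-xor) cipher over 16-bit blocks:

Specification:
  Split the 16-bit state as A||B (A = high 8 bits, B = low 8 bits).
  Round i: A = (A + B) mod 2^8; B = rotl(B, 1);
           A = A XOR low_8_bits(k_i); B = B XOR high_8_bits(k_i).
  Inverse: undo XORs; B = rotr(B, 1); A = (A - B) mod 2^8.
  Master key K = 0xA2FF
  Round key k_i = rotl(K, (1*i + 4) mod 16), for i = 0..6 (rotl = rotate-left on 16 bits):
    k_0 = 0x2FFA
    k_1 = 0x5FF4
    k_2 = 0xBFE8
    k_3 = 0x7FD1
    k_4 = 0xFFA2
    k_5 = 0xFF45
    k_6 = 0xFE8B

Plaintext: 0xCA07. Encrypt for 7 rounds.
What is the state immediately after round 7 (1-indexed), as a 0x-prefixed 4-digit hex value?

0xC15D

s_0 = plaintext = 0xCA07
s_1 = Round(s_0, k_0) = 0x2B21
s_2 = Round(s_1, k_1) = 0xB81D
s_3 = Round(s_2, k_2) = 0x3D85
s_4 = Round(s_3, k_3) = 0x1374
s_5 = Round(s_4, k_4) = 0x2517
s_6 = Round(s_5, k_5) = 0x79D1
s_7 = Round(s_6, k_6) = 0xC15D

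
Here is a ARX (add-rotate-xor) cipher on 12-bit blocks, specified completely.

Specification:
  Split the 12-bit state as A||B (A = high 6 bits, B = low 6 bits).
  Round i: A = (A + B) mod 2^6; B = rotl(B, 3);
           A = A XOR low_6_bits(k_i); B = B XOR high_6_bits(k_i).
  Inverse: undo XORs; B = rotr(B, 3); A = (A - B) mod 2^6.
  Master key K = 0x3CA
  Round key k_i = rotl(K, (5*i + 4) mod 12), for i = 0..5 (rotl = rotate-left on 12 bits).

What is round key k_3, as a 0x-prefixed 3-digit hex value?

0x51E

K = 0x3CA
k_0 = rotl(K, (5*0+4) mod 12) = rotl(K, 4) = 0xCA3
k_1 = rotl(K, (5*1+4) mod 12) = rotl(K, 9) = 0x479
k_2 = rotl(K, (5*2+4) mod 12) = rotl(K, 2) = 0xF28
k_3 = rotl(K, (5*3+4) mod 12) = rotl(K, 7) = 0x51E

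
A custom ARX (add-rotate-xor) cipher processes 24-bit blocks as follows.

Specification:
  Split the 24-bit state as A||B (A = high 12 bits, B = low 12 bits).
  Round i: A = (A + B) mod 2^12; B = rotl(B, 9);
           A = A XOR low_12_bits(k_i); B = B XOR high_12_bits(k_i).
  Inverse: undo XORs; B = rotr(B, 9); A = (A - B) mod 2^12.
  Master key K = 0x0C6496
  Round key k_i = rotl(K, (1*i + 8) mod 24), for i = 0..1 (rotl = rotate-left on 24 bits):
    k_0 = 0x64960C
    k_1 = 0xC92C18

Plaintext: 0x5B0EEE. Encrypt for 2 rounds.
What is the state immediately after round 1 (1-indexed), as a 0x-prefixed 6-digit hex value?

0x292B94

s_0 = plaintext = 0x5B0EEE
s_1 = Round(s_0, k_0) = 0x292B94
s_2 = Round(s_1, k_1) = 0x23E5E0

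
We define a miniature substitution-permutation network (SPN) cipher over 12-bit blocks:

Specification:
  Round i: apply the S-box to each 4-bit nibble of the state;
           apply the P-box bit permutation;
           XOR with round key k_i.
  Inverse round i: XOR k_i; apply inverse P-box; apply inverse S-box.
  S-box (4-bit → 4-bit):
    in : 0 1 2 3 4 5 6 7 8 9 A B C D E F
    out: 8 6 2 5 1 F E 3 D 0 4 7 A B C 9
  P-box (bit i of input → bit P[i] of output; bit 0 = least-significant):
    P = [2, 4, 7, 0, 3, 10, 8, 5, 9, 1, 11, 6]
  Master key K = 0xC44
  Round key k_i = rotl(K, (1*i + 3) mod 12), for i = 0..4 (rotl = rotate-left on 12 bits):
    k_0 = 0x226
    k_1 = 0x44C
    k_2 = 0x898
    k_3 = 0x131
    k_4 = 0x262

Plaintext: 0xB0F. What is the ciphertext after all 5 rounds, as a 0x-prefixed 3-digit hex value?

s_0 = plaintext = 0xB0F
s_1 = Round(s_0, k_0) = 0x801
s_2 = Round(s_1, k_1) = 0xEBC
s_3 = Round(s_2, k_2) = 0x5C1
s_4 = Round(s_3, k_3) = 0xFC3
s_5 = Round(s_4, k_4) = 0x486

0x486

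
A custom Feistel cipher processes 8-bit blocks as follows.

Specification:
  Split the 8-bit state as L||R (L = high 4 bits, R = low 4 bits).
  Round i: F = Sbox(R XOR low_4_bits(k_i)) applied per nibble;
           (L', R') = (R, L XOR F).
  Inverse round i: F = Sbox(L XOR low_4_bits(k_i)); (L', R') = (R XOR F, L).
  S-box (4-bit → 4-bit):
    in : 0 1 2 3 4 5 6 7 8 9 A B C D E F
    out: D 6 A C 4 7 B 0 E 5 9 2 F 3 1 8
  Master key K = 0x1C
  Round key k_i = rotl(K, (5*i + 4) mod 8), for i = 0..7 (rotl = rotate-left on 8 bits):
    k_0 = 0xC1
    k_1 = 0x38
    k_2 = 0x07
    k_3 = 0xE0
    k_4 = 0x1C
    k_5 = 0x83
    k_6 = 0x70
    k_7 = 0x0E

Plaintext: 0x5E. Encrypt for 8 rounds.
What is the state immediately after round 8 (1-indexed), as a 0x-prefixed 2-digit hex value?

s_0 = plaintext = 0x5E
s_1 = Round(s_0, k_0) = 0xED
s_2 = Round(s_1, k_1) = 0xD9
s_3 = Round(s_2, k_2) = 0x9C
s_4 = Round(s_3, k_3) = 0xC6
s_5 = Round(s_4, k_4) = 0x65
s_6 = Round(s_5, k_5) = 0x5D
s_7 = Round(s_6, k_6) = 0xD6
s_8 = Round(s_7, k_7) = 0x63

0x63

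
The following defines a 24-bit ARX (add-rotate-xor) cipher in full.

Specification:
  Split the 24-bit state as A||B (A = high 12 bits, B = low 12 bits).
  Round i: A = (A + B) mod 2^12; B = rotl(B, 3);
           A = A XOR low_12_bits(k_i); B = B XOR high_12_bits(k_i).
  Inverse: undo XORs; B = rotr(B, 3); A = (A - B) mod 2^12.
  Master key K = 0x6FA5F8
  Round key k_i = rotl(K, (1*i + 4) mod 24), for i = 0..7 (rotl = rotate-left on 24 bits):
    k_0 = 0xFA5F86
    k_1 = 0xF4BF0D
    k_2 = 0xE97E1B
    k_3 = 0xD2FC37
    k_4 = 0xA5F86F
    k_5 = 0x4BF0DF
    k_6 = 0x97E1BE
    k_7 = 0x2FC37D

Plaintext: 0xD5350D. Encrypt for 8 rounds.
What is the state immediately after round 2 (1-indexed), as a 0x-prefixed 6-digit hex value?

0xAB8130

s_0 = plaintext = 0xD5350D
s_1 = Round(s_0, k_0) = 0xDE67CF
s_2 = Round(s_1, k_1) = 0xAB8130
s_3 = Round(s_2, k_2) = 0x5F3717
s_4 = Round(s_3, k_3) = 0x13D594
s_5 = Round(s_4, k_4) = 0xEBE6FD
s_6 = Round(s_5, k_5) = 0x564354
s_7 = Round(s_6, k_6) = 0x9063DF
s_8 = Round(s_7, k_7) = 0xF98C05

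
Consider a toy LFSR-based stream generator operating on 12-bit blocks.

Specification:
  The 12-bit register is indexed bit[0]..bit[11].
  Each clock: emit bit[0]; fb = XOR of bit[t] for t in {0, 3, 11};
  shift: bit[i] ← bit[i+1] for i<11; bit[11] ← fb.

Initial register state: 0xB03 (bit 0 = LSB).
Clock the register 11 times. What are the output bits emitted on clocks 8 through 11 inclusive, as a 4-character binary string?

0110

reg_0 = 0xB03
clock 1: out=1, reg = 0x581
clock 2: out=1, reg = 0xAC0
clock 3: out=0, reg = 0xD60
clock 4: out=0, reg = 0xEB0
clock 5: out=0, reg = 0xF58
clock 6: out=0, reg = 0x7AC
clock 7: out=0, reg = 0xBD6
clock 8: out=0, reg = 0xDEB
clock 9: out=1, reg = 0xEF5
clock 10: out=1, reg = 0x77A
clock 11: out=0, reg = 0xBBD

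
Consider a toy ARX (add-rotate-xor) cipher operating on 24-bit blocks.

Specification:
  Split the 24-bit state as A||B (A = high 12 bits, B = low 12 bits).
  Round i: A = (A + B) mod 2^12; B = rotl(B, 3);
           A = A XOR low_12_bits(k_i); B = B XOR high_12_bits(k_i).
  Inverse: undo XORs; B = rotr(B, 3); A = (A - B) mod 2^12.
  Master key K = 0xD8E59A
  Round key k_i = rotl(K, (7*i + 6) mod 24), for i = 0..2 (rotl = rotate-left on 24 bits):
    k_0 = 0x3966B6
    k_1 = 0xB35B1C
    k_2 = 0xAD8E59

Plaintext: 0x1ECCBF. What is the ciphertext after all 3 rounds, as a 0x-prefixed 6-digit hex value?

0x05696C

s_0 = plaintext = 0x1ECCBF
s_1 = Round(s_0, k_0) = 0x81D668
s_2 = Round(s_1, k_1) = 0x599876
s_3 = Round(s_2, k_2) = 0x05696C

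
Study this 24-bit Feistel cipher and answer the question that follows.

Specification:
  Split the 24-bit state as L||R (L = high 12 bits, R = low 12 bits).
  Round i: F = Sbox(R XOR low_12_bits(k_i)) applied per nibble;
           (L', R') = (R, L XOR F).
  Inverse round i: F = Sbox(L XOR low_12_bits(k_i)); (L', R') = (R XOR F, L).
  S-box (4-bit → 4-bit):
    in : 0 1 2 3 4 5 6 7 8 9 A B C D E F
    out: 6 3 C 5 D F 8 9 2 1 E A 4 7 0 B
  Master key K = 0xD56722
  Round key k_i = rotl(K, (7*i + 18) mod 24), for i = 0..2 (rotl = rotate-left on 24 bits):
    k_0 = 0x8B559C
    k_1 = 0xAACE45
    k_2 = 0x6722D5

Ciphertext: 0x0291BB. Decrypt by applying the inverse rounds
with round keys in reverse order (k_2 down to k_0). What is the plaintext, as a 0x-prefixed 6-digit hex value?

s_0 = ciphertext = 0x0291BB
s_1 = InvRound(s_0, k_2) = 0xD0F029
s_2 = InvRound(s_1, k_1) = 0x5F7D0F
s_3 = InvRound(s_2, k_0) = 0xB855F7

0xB855F7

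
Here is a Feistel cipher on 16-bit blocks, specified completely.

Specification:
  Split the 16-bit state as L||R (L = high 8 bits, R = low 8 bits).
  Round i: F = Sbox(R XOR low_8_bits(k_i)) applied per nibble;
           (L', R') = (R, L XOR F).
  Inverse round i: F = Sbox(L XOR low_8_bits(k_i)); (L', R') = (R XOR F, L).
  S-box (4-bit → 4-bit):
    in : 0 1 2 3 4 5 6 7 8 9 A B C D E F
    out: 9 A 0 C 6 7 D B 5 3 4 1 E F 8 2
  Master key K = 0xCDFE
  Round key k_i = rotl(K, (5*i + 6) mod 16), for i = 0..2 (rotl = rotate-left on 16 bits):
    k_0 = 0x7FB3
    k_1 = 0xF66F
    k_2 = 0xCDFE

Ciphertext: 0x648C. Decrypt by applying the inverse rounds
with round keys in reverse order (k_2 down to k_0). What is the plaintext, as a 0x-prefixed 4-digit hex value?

s_0 = ciphertext = 0x648C
s_1 = InvRound(s_0, k_2) = 0xB864
s_2 = InvRound(s_1, k_1) = 0x9FB8
s_3 = InvRound(s_2, k_0) = 0xB69F

0xB69F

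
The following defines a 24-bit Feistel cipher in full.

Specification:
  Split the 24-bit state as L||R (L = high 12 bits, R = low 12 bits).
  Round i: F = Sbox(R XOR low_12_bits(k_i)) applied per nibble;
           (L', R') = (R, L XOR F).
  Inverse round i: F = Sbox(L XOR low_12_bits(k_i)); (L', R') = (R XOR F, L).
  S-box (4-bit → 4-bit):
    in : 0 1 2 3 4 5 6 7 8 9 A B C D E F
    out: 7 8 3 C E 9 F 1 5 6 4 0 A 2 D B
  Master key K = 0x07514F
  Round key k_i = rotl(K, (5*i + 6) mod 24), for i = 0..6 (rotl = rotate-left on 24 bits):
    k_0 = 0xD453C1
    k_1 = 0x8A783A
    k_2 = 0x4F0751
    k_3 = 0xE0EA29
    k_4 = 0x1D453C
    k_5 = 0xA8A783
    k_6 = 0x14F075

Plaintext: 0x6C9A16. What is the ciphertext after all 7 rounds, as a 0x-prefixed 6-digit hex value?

0x031A5B

s_0 = plaintext = 0x6C9A16
s_1 = Round(s_0, k_0) = 0xA160E8
s_2 = Round(s_1, k_1) = 0x0E8F35
s_3 = Round(s_2, k_2) = 0xF35516
s_4 = Round(s_3, k_3) = 0x5164FE
s_5 = Round(s_4, k_4) = 0x4FEDB5
s_6 = Round(s_5, k_5) = 0xDB5031
s_7 = Round(s_6, k_6) = 0x031A5B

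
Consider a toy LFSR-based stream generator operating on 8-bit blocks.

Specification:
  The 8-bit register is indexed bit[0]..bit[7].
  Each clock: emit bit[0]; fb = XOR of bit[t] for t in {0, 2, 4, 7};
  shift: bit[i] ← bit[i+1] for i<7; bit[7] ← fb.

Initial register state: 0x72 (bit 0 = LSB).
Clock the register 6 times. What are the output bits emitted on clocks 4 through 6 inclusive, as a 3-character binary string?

011

reg_0 = 0x72
clock 1: out=0, reg = 0xB9
clock 2: out=1, reg = 0xDC
clock 3: out=0, reg = 0xEE
clock 4: out=0, reg = 0x77
clock 5: out=1, reg = 0xBB
clock 6: out=1, reg = 0xDD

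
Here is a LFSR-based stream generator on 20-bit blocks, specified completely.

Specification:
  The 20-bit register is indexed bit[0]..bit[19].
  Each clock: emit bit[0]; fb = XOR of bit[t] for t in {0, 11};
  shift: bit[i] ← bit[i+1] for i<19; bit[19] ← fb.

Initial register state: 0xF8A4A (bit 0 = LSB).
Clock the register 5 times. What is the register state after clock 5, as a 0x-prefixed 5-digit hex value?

reg_0 = 0xF8A4A
clock 1: out=0, reg = 0xFC525
clock 2: out=1, reg = 0xFE292
clock 3: out=0, reg = 0x7F149
clock 4: out=1, reg = 0xBF8A4
clock 5: out=0, reg = 0xDFC52

0xDFC52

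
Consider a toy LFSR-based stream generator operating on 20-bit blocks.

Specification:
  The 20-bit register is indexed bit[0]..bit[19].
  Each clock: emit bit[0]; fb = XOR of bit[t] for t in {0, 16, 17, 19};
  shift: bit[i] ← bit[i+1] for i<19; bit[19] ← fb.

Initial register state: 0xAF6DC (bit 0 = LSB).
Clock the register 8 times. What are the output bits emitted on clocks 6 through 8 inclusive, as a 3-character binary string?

011

reg_0 = 0xAF6DC
clock 1: out=0, reg = 0x57B6E
clock 2: out=0, reg = 0xABDB7
clock 3: out=1, reg = 0xD5EDB
clock 4: out=1, reg = 0xEAF6D
clock 5: out=1, reg = 0xF57B6
clock 6: out=0, reg = 0xFABDB
clock 7: out=1, reg = 0x7D5ED
clock 8: out=1, reg = 0xBEAF6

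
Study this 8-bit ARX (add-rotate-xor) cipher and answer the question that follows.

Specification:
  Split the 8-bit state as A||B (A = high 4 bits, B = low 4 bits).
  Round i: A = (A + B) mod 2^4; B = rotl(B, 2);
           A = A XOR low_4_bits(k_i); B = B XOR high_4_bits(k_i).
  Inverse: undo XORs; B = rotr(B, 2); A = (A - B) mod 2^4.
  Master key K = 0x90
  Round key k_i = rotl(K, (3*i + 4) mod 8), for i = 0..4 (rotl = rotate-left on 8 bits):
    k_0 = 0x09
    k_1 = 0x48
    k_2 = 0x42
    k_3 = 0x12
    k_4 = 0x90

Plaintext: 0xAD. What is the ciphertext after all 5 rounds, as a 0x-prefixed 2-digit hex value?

0xDF

s_0 = plaintext = 0xAD
s_1 = Round(s_0, k_0) = 0xE7
s_2 = Round(s_1, k_1) = 0xD9
s_3 = Round(s_2, k_2) = 0x42
s_4 = Round(s_3, k_3) = 0x49
s_5 = Round(s_4, k_4) = 0xDF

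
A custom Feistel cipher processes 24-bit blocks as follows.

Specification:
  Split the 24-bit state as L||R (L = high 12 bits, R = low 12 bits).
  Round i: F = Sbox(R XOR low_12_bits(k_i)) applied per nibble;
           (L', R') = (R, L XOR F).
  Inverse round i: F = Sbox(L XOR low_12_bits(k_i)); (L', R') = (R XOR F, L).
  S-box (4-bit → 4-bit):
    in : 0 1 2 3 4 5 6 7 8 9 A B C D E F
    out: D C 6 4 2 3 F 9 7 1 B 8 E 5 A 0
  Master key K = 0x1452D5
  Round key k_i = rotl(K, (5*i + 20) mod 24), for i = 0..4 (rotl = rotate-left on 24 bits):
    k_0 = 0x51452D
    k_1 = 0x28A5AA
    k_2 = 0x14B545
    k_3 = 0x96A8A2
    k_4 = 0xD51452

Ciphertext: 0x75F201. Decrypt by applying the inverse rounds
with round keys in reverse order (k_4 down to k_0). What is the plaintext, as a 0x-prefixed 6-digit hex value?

s_0 = ciphertext = 0x75F201
s_1 = InvRound(s_0, k_4) = 0x6D475F
s_2 = InvRound(s_1, k_3) = 0xDC06D4
s_3 = InvRound(s_2, k_2) = 0x1A7DC0
s_4 = InvRound(s_3, k_1) = 0xF151A7
s_5 = InvRound(s_4, k_0) = 0xAE0F15

0xAE0F15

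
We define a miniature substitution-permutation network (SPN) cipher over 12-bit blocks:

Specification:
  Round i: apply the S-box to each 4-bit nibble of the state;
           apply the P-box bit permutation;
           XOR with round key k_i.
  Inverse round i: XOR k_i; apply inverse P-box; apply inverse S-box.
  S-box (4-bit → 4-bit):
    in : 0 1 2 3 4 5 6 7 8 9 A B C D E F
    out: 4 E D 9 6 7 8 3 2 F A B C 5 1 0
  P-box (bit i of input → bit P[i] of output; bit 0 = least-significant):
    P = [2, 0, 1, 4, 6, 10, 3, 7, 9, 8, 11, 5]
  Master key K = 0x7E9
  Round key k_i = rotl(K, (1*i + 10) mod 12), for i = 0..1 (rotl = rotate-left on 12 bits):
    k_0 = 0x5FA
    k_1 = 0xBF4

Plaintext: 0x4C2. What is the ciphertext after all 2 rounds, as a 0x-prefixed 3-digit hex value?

0x357

s_0 = plaintext = 0x4C2
s_1 = Round(s_0, k_0) = 0xC64
s_2 = Round(s_1, k_1) = 0x357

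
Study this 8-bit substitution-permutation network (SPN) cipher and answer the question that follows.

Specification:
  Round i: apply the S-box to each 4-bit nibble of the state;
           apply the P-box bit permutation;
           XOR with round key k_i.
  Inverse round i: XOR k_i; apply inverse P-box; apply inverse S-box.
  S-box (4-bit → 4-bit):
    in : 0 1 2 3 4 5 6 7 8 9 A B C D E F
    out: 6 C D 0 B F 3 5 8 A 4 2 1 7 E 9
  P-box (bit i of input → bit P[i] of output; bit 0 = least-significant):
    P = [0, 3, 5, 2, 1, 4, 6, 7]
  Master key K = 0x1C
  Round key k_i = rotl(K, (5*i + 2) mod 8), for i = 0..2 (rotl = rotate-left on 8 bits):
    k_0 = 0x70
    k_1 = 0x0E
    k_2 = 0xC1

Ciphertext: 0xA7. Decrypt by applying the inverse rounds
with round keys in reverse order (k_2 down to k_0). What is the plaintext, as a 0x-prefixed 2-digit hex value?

0x82

s_0 = ciphertext = 0xA7
s_1 = InvRound(s_0, k_2) = 0x71
s_2 = InvRound(s_1, k_1) = 0xD5
s_3 = InvRound(s_2, k_0) = 0x82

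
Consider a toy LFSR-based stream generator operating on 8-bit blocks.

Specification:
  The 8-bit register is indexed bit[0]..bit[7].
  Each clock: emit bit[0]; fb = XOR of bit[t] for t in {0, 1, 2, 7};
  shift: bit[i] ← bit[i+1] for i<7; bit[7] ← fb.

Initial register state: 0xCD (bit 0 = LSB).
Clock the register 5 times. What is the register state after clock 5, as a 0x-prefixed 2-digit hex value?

reg_0 = 0xCD
clock 1: out=1, reg = 0xE6
clock 2: out=0, reg = 0xF3
clock 3: out=1, reg = 0xF9
clock 4: out=1, reg = 0x7C
clock 5: out=0, reg = 0xBE

0xBE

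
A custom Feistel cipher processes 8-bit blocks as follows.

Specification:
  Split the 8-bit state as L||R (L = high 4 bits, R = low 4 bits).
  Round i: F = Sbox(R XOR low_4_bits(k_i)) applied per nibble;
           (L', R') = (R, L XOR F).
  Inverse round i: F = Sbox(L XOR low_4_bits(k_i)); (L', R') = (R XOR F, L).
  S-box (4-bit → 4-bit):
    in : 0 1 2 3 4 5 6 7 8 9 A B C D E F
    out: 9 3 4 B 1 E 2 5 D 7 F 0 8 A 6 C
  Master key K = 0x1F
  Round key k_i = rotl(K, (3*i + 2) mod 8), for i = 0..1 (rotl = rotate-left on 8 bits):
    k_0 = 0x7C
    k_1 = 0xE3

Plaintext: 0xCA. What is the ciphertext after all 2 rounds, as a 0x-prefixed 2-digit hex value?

s_0 = plaintext = 0xCA
s_1 = Round(s_0, k_0) = 0xAE
s_2 = Round(s_1, k_1) = 0xE0

0xE0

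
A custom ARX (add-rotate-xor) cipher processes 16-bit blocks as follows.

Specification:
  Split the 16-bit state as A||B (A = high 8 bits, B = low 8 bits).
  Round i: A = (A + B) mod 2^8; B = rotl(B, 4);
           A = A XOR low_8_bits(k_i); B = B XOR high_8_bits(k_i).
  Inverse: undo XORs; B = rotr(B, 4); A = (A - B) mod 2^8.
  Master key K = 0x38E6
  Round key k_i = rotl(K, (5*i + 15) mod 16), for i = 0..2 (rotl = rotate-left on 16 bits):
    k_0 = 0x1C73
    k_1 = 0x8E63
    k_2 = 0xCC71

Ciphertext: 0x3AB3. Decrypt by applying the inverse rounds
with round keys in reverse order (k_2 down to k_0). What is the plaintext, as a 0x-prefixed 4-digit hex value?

0x1BB8

s_0 = ciphertext = 0x3AB3
s_1 = InvRound(s_0, k_2) = 0x54F7
s_2 = InvRound(s_1, k_1) = 0xA097
s_3 = InvRound(s_2, k_0) = 0x1BB8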